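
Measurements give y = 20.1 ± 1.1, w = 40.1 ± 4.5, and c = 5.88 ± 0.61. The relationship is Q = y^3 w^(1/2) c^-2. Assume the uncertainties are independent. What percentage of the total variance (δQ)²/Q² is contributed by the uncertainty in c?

(δQ/Q)² = (3·δy/y)² + (½·δw/w)² + (-2·δc/c)²
  y term: (3×0.0547)² = 0.0270
  w term: (0.5×0.112)² = 0.00315
  c term: (-2×0.104)² = 0.0430
Total = 0.0732. Share from c = 0.0430/0.0732 = 0.588.

58.8%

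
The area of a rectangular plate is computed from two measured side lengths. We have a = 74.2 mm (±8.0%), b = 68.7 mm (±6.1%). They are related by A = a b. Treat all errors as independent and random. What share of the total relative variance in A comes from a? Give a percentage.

63.2%

(δA/A)² = (1·δa/a)² + (1·δb/b)²
  a term: (1×0.0800)² = 0.00640
  b term: (1×0.0610)² = 0.00372
Total = 0.0101. Share from a = 0.00640/0.0101 = 0.632.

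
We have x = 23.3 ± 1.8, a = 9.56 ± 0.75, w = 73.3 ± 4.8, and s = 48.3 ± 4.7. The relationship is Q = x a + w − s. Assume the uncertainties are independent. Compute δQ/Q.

0.103

Let p = x·a = 223. δp/p = √((1·δx/x)² + (1·δa/a)²) = √(0.00597 + 0.00615) = 0.110, so δp = 24.5.
Q = p + w − s: δQ = √(δp² + δw² + δs²) = √(601 + 23.0 + 22.1) = 25.4
Q = 248, so δQ/Q = 25.4/248 = 0.103.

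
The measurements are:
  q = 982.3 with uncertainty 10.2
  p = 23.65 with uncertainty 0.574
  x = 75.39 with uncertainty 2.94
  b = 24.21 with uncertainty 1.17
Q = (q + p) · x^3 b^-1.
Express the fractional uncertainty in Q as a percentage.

Let u = q + p = 1006. δu = √(δq² + δp²) = √(104 + 0.329) = 10.2, so δu/u = 0.0102.
Q is then a monomial in u, x, b:
δQ/Q = √((δu/u)² + (3·δx/x)² + (-1·δb/b)²) = √(0.000103 + 0.0137 + 0.00234) = 0.127

12.7%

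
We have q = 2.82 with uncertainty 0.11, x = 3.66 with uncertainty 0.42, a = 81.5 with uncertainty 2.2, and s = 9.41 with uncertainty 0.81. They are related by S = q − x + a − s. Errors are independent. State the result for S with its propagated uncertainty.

For a sum/difference, combine absolute errors in quadrature:
  (δq)² = 0.0121;  (δx)² = 0.176;  (δa)² = 4.84;  (δs)² = 0.656
δS = √(5.68) = 2.38
S = 71.2.

71.2 ± 2.38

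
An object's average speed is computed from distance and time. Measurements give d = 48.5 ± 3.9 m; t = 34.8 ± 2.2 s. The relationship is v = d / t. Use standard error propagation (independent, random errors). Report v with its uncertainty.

1.39 ± 0.143 m/s

v is a product of powers, so relative uncertainties combine in quadrature:
  (1·δd/d)² = (1×0.0804)² = 0.00647;  (-1·δt/t)² = (-1×0.0632)² = 0.00400
δv/v = √(0.0105) = 0.102
v = 1.39 m/s, so δv = 0.102 × 1.39 = 0.143 m/s.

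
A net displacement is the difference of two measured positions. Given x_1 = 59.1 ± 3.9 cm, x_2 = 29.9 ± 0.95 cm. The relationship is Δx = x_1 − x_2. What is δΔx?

Each term contributes (cᵢ δxᵢ)² to (δΔx)²:
  (δx_1)² = 15.2;  (δx_2)² = 0.902
δΔx = √(16.1) = 4.01 cm

4.01 cm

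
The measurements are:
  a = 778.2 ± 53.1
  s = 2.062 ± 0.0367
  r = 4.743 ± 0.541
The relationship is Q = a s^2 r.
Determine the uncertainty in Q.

Since Q is a product/quotient, work with relative uncertainties:
  (1·δa/a)² = (1×0.0682)² = 0.00466;  (2·δs/s)² = (2×0.0178)² = 0.00127;  (1·δr/r)² = (1×0.114)² = 0.0130
δQ/Q = √(0.0189) = 0.138
Q = 15690, so δQ = 0.138 × 15690 = 2160.

2160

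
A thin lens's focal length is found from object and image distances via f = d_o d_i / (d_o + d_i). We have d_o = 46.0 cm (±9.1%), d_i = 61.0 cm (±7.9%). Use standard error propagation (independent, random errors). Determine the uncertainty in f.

∂f/∂d_o = (d_i/(d_o+d_i))² = 0.325;  ∂f/∂d_i = (d_o/(d_o+d_i))² = 0.185
δf = √((∂f/∂d_o · δd_o)² + (∂f/∂d_i · δd_i)²) = √(1.85 + 0.793) = 1.63 cm

1.63 cm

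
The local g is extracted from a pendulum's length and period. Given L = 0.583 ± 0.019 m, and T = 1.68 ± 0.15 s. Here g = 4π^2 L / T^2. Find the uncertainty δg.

Products/powers → add relative errors in quadrature, weighted by exponent:
  (1·δL/L)² = (1×0.0326)² = 0.00106;  (-2·δT/T)² = (-2×0.0893)² = 0.0319
δg/g = √(0.0329) = 0.182
g = 8.15 m/s^2, so δg = 0.182 × 8.15 = 1.48 m/s^2.

1.48 m/s^2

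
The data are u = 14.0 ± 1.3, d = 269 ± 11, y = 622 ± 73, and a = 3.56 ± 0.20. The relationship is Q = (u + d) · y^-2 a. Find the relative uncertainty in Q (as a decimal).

Let w = u + d = 283. δw = √(δu² + δd²) = √(1.69 + 121) = 11.1, so δw/w = 0.0391.
Q is then a monomial in w, y, a:
δQ/Q = √((δw/w)² + (-2·δy/y)² + (1·δa/a)²) = √(0.00153 + 0.0551 + 0.00316) = 0.245

0.245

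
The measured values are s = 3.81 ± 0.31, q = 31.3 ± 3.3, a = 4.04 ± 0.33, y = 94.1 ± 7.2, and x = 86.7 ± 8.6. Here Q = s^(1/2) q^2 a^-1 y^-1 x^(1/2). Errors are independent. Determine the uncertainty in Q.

Q is a product of powers, so relative uncertainties combine in quadrature:
  (½·δs/s)² = (0.5×0.0814)² = 0.00166;  (2·δq/q)² = (2×0.105)² = 0.0445;  (-1·δa/a)² = (-1×0.0817)² = 0.00667;  (-1·δy/y)² = (-1×0.0765)² = 0.00585;  (½·δx/x)² = (0.5×0.0992)² = 0.00246
δQ/Q = √(0.0611) = 0.247
Q = 46.8, so δQ = 0.247 × 46.8 = 11.6.

11.6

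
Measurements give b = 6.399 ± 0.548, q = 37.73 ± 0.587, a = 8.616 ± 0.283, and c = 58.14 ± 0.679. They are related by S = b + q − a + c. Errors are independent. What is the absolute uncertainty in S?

Each term contributes (cᵢ δxᵢ)² to (δS)²:
  (δb)² = 0.300;  (δq)² = 0.345;  (δa)² = 0.0801;  (δc)² = 0.461
δS = √(1.19) = 1.09

1.09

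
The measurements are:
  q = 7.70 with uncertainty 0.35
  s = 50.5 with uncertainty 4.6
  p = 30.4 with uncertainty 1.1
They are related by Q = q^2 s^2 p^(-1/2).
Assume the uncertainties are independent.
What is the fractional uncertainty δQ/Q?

0.204

Products/powers → add relative errors in quadrature, weighted by exponent:
  (2·δq/q)² = (2×0.0455)² = 0.00826;  (2·δs/s)² = (2×0.0911)² = 0.0332;  (−½·δp/p)² = (-0.5×0.0362)² = 0.000327
δQ/Q = √(0.0418) = 0.204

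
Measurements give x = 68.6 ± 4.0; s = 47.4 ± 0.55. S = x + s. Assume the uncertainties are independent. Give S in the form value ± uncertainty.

Absolute uncertainties add in quadrature for a linear combination:
  (δx)² = 16.0;  (δs)² = 0.303
δS = √(16.3) = 4.04
S = 116.

116 ± 4.04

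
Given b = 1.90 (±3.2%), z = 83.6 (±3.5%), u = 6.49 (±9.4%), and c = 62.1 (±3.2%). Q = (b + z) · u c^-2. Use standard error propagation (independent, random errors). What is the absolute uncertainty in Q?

Let w = b + z = 85.5. δw = √(δb² + δz²) = √(0.00370 + 8.56) = 2.93, so δw/w = 0.0342.
Q is then a monomial in w, u, c:
δQ/Q = √((δw/w)² + (1·δu/u)² + (-2·δc/c)²) = √(0.00117 + 0.00884 + 0.00410) = 0.119
Q = 0.144, so δQ = 0.119 × 0.144 = 0.0171.

0.0171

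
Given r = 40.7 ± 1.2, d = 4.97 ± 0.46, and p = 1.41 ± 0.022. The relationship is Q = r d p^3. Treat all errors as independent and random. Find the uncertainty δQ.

Products/powers → add relative errors in quadrature, weighted by exponent:
  (1·δr/r)² = (1×0.0295)² = 0.000869;  (1·δd/d)² = (1×0.0926)² = 0.00857;  (3·δp/p)² = (3×0.0156)² = 0.00219
δQ/Q = √(0.0116) = 0.108
Q = 567, so δQ = 0.108 × 567 = 61.1.

61.1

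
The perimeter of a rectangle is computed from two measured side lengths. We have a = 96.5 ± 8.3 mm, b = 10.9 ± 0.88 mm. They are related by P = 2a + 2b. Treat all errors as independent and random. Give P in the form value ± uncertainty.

215 ± 16.7 mm

For a sum/difference, combine absolute errors in quadrature:
  (2·δa)² = 276;  (2·δb)² = 3.10
δP = √(279) = 16.7 mm
P = 215 mm.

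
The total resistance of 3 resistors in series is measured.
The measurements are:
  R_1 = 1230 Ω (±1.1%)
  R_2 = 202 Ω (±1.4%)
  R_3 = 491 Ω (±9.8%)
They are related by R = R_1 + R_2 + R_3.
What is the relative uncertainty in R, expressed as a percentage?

2.60%

Sums and differences: (δR)² = Σ (cᵢ δxᵢ)².
  (δR_1)² = 183;  (δR_2)² = 8.00;  (δR_3)² = 2320
δR = √(2510) = 50.1 Ω
R = 1920 Ω, so δR/R = 50.1/1920 = 0.0260.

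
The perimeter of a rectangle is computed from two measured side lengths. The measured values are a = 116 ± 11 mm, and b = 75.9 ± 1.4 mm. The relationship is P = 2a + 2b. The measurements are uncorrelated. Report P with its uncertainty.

384 ± 22.2 mm

P is a linear combination, so absolute uncertainties add in quadrature:
  (2·δa)² = 484;  (2·δb)² = 7.84
δP = √(492) = 22.2 mm
P = 384 mm.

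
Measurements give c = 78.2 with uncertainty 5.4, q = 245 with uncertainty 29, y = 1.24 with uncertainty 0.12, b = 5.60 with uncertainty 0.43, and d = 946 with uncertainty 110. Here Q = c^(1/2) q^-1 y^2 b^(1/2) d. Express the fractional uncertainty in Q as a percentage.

26.0%

Since Q is a product/quotient, work with relative uncertainties:
  (½·δc/c)² = (0.5×0.0691)² = 0.00119;  (-1·δq/q)² = (-1×0.118)² = 0.0140;  (2·δy/y)² = (2×0.0968)² = 0.0375;  (½·δb/b)² = (0.5×0.0768)² = 0.00147;  (1·δd/d)² = (1×0.116)² = 0.0135
δQ/Q = √(0.0677) = 0.260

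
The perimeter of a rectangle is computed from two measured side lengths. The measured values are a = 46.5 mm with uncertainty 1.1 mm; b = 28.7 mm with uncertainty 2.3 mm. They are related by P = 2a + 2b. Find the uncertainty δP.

P is a linear combination, so absolute uncertainties add in quadrature:
  (2·δa)² = 4.84;  (2·δb)² = 21.2
δP = √(26.0) = 5.10 mm

5.10 mm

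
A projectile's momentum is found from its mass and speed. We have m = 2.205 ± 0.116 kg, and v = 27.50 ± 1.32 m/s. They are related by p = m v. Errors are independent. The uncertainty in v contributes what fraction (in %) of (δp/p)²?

(δp/p)² = (1·δm/m)² + (1·δv/v)²
  m term: (1×0.0526)² = 0.00277
  v term: (1×0.0480)² = 0.00230
Total = 0.00507. Share from v = 0.00230/0.00507 = 0.454.

45.4%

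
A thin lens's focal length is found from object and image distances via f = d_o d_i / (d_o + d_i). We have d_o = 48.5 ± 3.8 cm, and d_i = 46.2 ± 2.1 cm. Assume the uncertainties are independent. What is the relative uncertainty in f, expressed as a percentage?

4.48%

∂f/∂d_o = (d_i/(d_o+d_i))² = 0.238;  ∂f/∂d_i = (d_o/(d_o+d_i))² = 0.262
δf = √((∂f/∂d_o · δd_o)² + (∂f/∂d_i · δd_i)²) = √(0.818 + 0.303) = 1.06 cm
f = 23.7 cm, so δf/f = 1.06/23.7 = 0.0448.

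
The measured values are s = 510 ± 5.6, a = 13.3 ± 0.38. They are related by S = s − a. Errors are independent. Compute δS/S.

0.0113

Sums and differences: (δS)² = Σ (cᵢ δxᵢ)².
  (δs)² = 31.4;  (δa)² = 0.144
δS = √(31.5) = 5.61
S = 497, so δS/S = 5.61/497 = 0.0113.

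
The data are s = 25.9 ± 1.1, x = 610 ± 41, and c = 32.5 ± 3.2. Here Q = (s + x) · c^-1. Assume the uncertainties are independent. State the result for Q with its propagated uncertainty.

19.6 ± 2.30

Let u = s + x = 636. δu = √(δs² + δx²) = √(1.21 + 1680) = 41.0, so δu/u = 0.0645.
Q is then a monomial in u, c:
δQ/Q = √((δu/u)² + (-1·δc/c)²) = √(0.00416 + 0.00969) = 0.118
Q = 19.6, so δQ = 0.118 × 19.6 = 2.30.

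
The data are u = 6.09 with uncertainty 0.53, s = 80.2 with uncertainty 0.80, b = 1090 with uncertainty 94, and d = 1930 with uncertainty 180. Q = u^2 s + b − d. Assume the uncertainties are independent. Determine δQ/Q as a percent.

Let p = u^2·s = 2970. δp/p = √((2·δu/u)² + (1·δs/s)²) = √(0.0303 + 9.95e-05) = 0.174, so δp = 519.
Q = p + b − d: δQ = √(δp² + δb² + δd²) = √(2.69e+05 + 8840 + 32400) = 557
Q = 2130, so δQ/Q = 557/2130 = 0.261.

26.1%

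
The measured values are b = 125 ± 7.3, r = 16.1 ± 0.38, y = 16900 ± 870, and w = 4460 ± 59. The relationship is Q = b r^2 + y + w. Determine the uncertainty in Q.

Let p = b·r^2 = 32400. δp/p = √((1·δb/b)² + (2·δr/r)²) = √(0.00341 + 0.00223) = 0.0751, so δp = 2430.
Q = p + y + w: δQ = √(δp² + δy² + δw²) = √(5.92e+06 + 7.57e+05 + 3480) = 2580

2580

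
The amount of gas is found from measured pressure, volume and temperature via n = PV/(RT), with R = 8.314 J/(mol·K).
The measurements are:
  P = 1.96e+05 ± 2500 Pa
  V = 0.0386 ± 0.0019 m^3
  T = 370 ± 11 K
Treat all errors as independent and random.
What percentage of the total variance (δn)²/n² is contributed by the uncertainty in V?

69.8%

(δn/n)² = (1·δP/P)² + (1·δV/V)² + (-1·δT/T)²
  P term: (1×0.0128)² = 0.000163
  V term: (1×0.0492)² = 0.00242
  T term: (-1×0.0297)² = 0.000884
Total = 0.00347. Share from V = 0.00242/0.00347 = 0.698.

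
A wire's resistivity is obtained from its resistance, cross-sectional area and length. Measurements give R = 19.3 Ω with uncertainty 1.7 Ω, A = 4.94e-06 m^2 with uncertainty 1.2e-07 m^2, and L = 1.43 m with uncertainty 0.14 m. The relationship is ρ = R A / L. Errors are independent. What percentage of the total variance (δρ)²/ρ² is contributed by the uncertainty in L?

(δρ/ρ)² = (1·δR/R)² + (1·δA/A)² + (-1·δL/L)²
  R term: (1×0.0881)² = 0.00776
  A term: (1×0.0243)² = 0.000590
  L term: (-1×0.0979)² = 0.00958
Total = 0.0179. Share from L = 0.00958/0.0179 = 0.534.

53.4%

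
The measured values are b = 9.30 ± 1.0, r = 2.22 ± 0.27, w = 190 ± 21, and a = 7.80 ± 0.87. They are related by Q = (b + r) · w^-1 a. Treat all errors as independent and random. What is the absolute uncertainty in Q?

Let u = b + r = 11.5. δu = √(δb² + δr²) = √(1.00 + 0.0729) = 1.04, so δu/u = 0.0899.
Q is then a monomial in u, w, a:
δQ/Q = √((δu/u)² + (-1·δw/w)² + (1·δa/a)²) = √(0.00808 + 0.0122 + 0.0124) = 0.181
Q = 0.473, so δQ = 0.181 × 0.473 = 0.0856.

0.0856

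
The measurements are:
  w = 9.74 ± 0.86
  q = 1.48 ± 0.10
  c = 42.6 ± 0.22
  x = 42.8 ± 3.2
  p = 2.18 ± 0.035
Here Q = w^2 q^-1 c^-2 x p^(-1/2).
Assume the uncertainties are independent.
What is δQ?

0.209

Q is a product of powers, so relative uncertainties combine in quadrature:
  (2·δw/w)² = (2×0.0883)² = 0.0312;  (-1·δq/q)² = (-1×0.0676)² = 0.00457;  (-2·δc/c)² = (-2×0.00516)² = 0.000107;  (1·δx/x)² = (1×0.0748)² = 0.00559;  (−½·δp/p)² = (-0.5×0.0161)² = 6.44e-05
δQ/Q = √(0.0415) = 0.204
Q = 1.02, so δQ = 0.204 × 1.02 = 0.209.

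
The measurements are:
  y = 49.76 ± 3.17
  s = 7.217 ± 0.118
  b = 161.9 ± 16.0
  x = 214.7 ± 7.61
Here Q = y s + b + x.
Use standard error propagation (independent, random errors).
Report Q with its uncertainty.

735.7 ± 29.5

Let p = y·s = 359.1. δp/p = √((1·δy/y)² + (1·δs/s)²) = √(0.00406 + 0.000267) = 0.0658, so δp = 23.6.
Q = p + b + x: δQ = √(δp² + δb² + δx²) = √(558 + 256 + 57.9) = 29.5
Q = 735.7.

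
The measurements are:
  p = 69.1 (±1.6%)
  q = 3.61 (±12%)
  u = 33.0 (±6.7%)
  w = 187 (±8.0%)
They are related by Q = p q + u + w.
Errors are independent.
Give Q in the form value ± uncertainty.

Let h = p·q = 249. δh/h = √((1·δp/p)² + (1·δq/q)²) = √(0.000256 + 0.0144) = 0.121, so δh = 30.2.
Q = h + u + w: δQ = √(δh² + δu² + δw²) = √(912 + 4.89 + 224) = 33.8
Q = 469.

469 ± 33.8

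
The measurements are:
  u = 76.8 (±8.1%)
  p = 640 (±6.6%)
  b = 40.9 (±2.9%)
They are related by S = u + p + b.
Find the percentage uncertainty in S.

S is a linear combination, so absolute uncertainties add in quadrature:
  (δu)² = 38.7;  (δp)² = 1780;  (δb)² = 1.41
δS = √(1820) = 42.7
S = 758, so δS/S = 42.7/758 = 0.0564.

5.64%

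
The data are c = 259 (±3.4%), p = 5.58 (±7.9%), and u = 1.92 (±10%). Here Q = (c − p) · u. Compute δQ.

51.5

Let w = c − p = 253. δw = √(δc² + δp²) = √(77.5 + 0.194) = 8.82, so δw/w = 0.0348.
Q is then a monomial in w, u:
δQ/Q = √((δw/w)² + (1·δu/u)²) = √(0.00121 + 0.0100) = 0.106
Q = 487, so δQ = 0.106 × 487 = 51.5.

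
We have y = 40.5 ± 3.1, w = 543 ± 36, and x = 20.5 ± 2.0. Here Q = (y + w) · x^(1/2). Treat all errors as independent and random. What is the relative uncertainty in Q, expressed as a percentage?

Let u = y + w = 584. δu = √(δy² + δw²) = √(9.61 + 1300) = 36.1, so δu/u = 0.0619.
Q is then a monomial in u, x:
δQ/Q = √((δu/u)² + (½·δx/x)²) = √(0.00383 + 0.00238) = 0.0788

7.88%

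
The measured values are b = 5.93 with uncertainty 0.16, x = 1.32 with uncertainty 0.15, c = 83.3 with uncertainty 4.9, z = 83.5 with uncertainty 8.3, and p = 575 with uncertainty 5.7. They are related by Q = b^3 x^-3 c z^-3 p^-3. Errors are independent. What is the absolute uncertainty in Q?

Each factor contributes (exponent × relative error)² to (δQ/Q)²:
  (3·δb/b)² = (3×0.0270)² = 0.00655;  (-3·δx/x)² = (-3×0.114)² = 0.116;  (1·δc/c)² = (1×0.0588)² = 0.00346;  (-3·δz/z)² = (-3×0.0994)² = 0.0889;  (-3·δp/p)² = (-3×0.00991)² = 0.000884
δQ/Q = √(0.216) = 0.465
Q = 6.82e-11, so δQ = 0.465 × 6.82e-11 = 3.17e-11.

3.17e-11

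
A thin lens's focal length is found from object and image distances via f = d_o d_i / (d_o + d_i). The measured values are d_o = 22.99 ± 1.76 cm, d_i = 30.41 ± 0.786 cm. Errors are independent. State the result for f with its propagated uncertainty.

13.09 ± 0.589 cm

∂f/∂d_o = (d_i/(d_o+d_i))² = 0.324;  ∂f/∂d_i = (d_o/(d_o+d_i))² = 0.185
δf = √((∂f/∂d_o · δd_o)² + (∂f/∂d_i · δd_i)²) = √(0.326 + 0.0212) = 0.589 cm
f = 13.09 cm.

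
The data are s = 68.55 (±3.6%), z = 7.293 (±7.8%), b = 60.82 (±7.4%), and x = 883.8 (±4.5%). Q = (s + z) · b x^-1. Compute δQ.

Let u = s + z = 75.84. δu = √(δs² + δz²) = √(6.09 + 0.324) = 2.53, so δu/u = 0.0334.
Q is then a monomial in u, b, x:
δQ/Q = √((δu/u)² + (1·δb/b)² + (-1·δx/x)²) = √(0.00111 + 0.00548 + 0.00202) = 0.0928
Q = 5.219, so δQ = 0.0928 × 5.219 = 0.484.

0.484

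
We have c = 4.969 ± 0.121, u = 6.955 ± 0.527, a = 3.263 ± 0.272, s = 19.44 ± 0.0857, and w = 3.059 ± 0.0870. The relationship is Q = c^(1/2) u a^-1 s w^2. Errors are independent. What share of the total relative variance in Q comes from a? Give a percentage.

43.2%

(δQ/Q)² = (½·δc/c)² + (1·δu/u)² + (-1·δa/a)² + (1·δs/s)² + (2·δw/w)²
  c term: (0.5×0.0244)² = 0.000148
  u term: (1×0.0758)² = 0.00574
  a term: (-1×0.0834)² = 0.00695
  s term: (1×0.00441)² = 1.94e-05
  w term: (2×0.0284)² = 0.00324
Total = 0.0161. Share from a = 0.00695/0.0161 = 0.432.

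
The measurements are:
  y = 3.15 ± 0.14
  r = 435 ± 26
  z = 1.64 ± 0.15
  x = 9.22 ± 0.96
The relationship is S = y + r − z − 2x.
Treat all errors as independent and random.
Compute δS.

S is a linear combination, so absolute uncertainties add in quadrature:
  (δy)² = 0.0196;  (δr)² = 676;  (δz)² = 0.0225;  (2·δx)² = 3.69
δS = √(680) = 26.1

26.1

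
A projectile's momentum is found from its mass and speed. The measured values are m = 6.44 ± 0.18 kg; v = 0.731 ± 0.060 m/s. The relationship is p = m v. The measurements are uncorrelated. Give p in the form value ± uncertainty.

4.71 ± 0.408 kg·m/s

Relative error in a monomial: (δp/p)² = Σ (nᵢ · δxᵢ/xᵢ)².
  (1·δm/m)² = (1×0.0280)² = 0.000781;  (1·δv/v)² = (1×0.0821)² = 0.00674
δp/p = √(0.00752) = 0.0867
p = 4.71 kg·m/s, so δp = 0.0867 × 4.71 = 0.408 kg·m/s.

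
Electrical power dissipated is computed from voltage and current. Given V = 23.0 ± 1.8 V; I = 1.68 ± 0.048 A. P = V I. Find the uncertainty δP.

3.22 W

Products/powers → add relative errors in quadrature, weighted by exponent:
  (1·δV/V)² = (1×0.0783)² = 0.00612;  (1·δI/I)² = (1×0.0286)² = 0.000816
δP/P = √(0.00694) = 0.0833
P = 38.6 W, so δP = 0.0833 × 38.6 = 3.22 W.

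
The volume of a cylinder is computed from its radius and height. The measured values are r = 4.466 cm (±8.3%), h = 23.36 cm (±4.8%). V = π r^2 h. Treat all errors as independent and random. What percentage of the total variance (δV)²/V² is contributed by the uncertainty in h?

7.72%

(δV/V)² = (2·δr/r)² + (1·δh/h)²
  r term: (2×0.0830)² = 0.0276
  h term: (1×0.0480)² = 0.00230
Total = 0.0299. Share from h = 0.00230/0.0299 = 0.0772.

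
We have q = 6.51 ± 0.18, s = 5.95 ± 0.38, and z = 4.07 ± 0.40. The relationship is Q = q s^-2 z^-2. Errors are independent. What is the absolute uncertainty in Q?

0.00262

For a monomial Q ∝ q, s^-2, z^-2, fractional errors add in quadrature:
  (1·δq/q)² = (1×0.0276)² = 0.000765;  (-2·δs/s)² = (-2×0.0639)² = 0.0163;  (-2·δz/z)² = (-2×0.0983)² = 0.0386
δQ/Q = √(0.0557) = 0.236
Q = 0.0111, so δQ = 0.236 × 0.0111 = 0.00262.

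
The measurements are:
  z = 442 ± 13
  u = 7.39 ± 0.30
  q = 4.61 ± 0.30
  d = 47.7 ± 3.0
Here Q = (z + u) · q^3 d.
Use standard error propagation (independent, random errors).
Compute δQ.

Let w = z + u = 449. δw = √(δz² + δu²) = √(169 + 0.0900) = 13.0, so δw/w = 0.0289.
Q is then a monomial in w, q, d:
δQ/Q = √((δw/w)² + (3·δq/q)² + (1·δd/d)²) = √(0.000837 + 0.0381 + 0.00396) = 0.207
Q = 2.1e+06, so δQ = 0.207 × 2.1e+06 = 4.35e+05.

4.35e+05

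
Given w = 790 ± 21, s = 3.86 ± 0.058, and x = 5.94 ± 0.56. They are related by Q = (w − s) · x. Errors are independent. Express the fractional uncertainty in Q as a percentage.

Let u = w − s = 786. δu = √(δw² + δs²) = √(441 + 0.00336) = 21.0, so δu/u = 0.0267.
Q is then a monomial in u, x:
δQ/Q = √((δu/u)² + (1·δx/x)²) = √(0.000714 + 0.00889) = 0.0980

9.80%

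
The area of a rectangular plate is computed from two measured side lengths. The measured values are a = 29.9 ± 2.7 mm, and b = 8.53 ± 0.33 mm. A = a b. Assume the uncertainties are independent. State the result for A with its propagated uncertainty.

A is a product of powers, so relative uncertainties combine in quadrature:
  (1·δa/a)² = (1×0.0903)² = 0.00815;  (1·δb/b)² = (1×0.0387)² = 0.00150
δA/A = √(0.00965) = 0.0982
A = 255 mm^2, so δA = 0.0982 × 255 = 25.1 mm^2.

255 ± 25.1 mm^2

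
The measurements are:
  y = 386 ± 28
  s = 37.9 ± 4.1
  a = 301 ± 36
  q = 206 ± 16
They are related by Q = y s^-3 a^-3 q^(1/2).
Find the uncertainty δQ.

1.83e-09

Products/powers → add relative errors in quadrature, weighted by exponent:
  (1·δy/y)² = (1×0.0725)² = 0.00526;  (-3·δs/s)² = (-3×0.108)² = 0.105;  (-3·δa/a)² = (-3×0.120)² = 0.129;  (½·δq/q)² = (0.5×0.0777)² = 0.00151
δQ/Q = √(0.241) = 0.491
Q = 3.73e-09, so δQ = 0.491 × 3.73e-09 = 1.83e-09.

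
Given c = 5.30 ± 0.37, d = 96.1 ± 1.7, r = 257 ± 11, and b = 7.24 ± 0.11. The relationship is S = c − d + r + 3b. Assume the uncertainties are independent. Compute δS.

11.1

Sums and differences: (δS)² = Σ (cᵢ δxᵢ)².
  (δc)² = 0.137;  (δd)² = 2.89;  (δr)² = 121;  (3·δb)² = 0.109
δS = √(124) = 11.1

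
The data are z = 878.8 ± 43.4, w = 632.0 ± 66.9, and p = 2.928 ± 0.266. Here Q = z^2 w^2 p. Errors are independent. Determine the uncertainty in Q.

2.26e+11

Q is a product of powers, so relative uncertainties combine in quadrature:
  (2·δz/z)² = (2×0.0494)² = 0.00976;  (2·δw/w)² = (2×0.106)² = 0.0448;  (1·δp/p)² = (1×0.0908)² = 0.00825
δQ/Q = √(0.0628) = 0.251
Q = 9.032e+11, so δQ = 0.251 × 9.032e+11 = 2.26e+11.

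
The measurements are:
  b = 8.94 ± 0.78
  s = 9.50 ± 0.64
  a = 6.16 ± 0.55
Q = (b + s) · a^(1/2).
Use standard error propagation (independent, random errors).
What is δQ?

Let u = b + s = 18.4. δu = √(δb² + δs²) = √(0.608 + 0.410) = 1.01, so δu/u = 0.0547.
Q is then a monomial in u, a:
δQ/Q = √((δu/u)² + (½·δa/a)²) = √(0.00299 + 0.00199) = 0.0706
Q = 45.8, so δQ = 0.0706 × 45.8 = 3.23.

3.23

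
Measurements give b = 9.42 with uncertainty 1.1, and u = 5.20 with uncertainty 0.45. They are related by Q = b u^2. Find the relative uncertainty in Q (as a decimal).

0.209

Relative error in a monomial: (δQ/Q)² = Σ (nᵢ · δxᵢ/xᵢ)².
  (1·δb/b)² = (1×0.117)² = 0.0136;  (2·δu/u)² = (2×0.0865)² = 0.0300
δQ/Q = √(0.0436) = 0.209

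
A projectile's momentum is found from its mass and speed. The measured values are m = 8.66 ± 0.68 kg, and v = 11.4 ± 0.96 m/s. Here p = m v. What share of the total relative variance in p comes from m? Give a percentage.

(δp/p)² = (1·δm/m)² + (1·δv/v)²
  m term: (1×0.0785)² = 0.00617
  v term: (1×0.0842)² = 0.00709
Total = 0.0133. Share from m = 0.00617/0.0133 = 0.465.

46.5%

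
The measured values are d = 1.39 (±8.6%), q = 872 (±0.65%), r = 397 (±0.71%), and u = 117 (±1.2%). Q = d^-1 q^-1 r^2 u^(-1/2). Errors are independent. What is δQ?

1.05

Products/powers → add relative errors in quadrature, weighted by exponent:
  (-1·δd/d)² = (-1×0.0860)² = 0.00740;  (-1·δq/q)² = (-1×0.00650)² = 4.23e-05;  (2·δr/r)² = (2×0.00710)² = 0.000202;  (−½·δu/u)² = (-0.5×0.0120)² = 3.6e-05
δQ/Q = √(0.00768) = 0.0876
Q = 12.0, so δQ = 0.0876 × 12.0 = 1.05.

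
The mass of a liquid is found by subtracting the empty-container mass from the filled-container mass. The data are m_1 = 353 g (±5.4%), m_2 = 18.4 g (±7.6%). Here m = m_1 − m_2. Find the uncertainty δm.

19.1 g

Each term contributes (cᵢ δxᵢ)² to (δm)²:
  (δm_1)² = 363;  (δm_2)² = 1.96
δm = √(365) = 19.1 g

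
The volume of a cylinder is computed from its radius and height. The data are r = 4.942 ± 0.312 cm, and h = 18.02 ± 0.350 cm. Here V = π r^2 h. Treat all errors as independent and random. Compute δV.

177 cm^3

For a monomial V ∝ r^2, h, fractional errors add in quadrature:
  (2·δr/r)² = (2×0.0631)² = 0.0159;  (1·δh/h)² = (1×0.0194)² = 0.000377
δV/V = √(0.0163) = 0.128
V = 1383 cm^3, so δV = 0.128 × 1383 = 177 cm^3.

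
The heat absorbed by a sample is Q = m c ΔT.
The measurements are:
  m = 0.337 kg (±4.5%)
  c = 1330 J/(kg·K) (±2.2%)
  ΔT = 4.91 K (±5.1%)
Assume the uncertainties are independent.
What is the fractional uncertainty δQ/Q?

Since Q is a product/quotient, work with relative uncertainties:
  (1·δm/m)² = (1×0.0450)² = 0.00202;  (1·δc/c)² = (1×0.0220)² = 0.000484;  (1·δΔT/ΔT)² = (1×0.0510)² = 0.00260
δQ/Q = √(0.00511) = 0.0715

0.0715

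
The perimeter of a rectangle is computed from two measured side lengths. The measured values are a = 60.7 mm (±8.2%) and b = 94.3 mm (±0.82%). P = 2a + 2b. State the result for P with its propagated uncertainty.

310 ± 10.1 mm

Sums and differences: (δP)² = Σ (cᵢ δxᵢ)².
  (2·δa)² = 99.1;  (2·δb)² = 2.39
δP = √(101) = 10.1 mm
P = 310 mm.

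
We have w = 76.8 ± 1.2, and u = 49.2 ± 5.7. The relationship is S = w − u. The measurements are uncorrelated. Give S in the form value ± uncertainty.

27.6 ± 5.82

Absolute uncertainties add in quadrature for a linear combination:
  (δw)² = 1.44;  (δu)² = 32.5
δS = √(33.9) = 5.82
S = 27.6.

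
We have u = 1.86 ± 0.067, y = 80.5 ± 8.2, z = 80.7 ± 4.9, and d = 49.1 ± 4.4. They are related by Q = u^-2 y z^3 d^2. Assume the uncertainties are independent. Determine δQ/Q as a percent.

Since Q is a product/quotient, work with relative uncertainties:
  (-2·δu/u)² = (-2×0.0360)² = 0.00519;  (1·δy/y)² = (1×0.102)² = 0.0104;  (3·δz/z)² = (3×0.0607)² = 0.0332;  (2·δd/d)² = (2×0.0896)² = 0.0321
δQ/Q = √(0.0809) = 0.284

28.4%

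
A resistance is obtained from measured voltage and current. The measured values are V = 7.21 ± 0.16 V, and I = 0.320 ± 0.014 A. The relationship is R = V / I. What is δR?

Since R is a product/quotient, work with relative uncertainties:
  (1·δV/V)² = (1×0.0222)² = 0.000492;  (-1·δI/I)² = (-1×0.0437)² = 0.00191
δR/R = √(0.00241) = 0.0491
R = 22.5 Ω, so δR = 0.0491 × 22.5 = 1.11 Ω.

1.11 Ω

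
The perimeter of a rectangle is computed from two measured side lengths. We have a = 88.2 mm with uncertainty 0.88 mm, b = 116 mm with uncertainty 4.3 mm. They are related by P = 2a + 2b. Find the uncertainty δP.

Each term contributes (cᵢ δxᵢ)² to (δP)²:
  (2·δa)² = 3.10;  (2·δb)² = 74.0
δP = √(77.1) = 8.78 mm

8.78 mm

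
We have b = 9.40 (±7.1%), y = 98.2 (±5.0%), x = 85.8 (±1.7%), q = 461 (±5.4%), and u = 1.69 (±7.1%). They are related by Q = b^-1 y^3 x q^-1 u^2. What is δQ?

12100

Each factor contributes (exponent × relative error)² to (δQ/Q)²:
  (-1·δb/b)² = (-1×0.0710)² = 0.00504;  (3·δy/y)² = (3×0.0500)² = 0.0225;  (1·δx/x)² = (1×0.0170)² = 0.000289;  (-1·δq/q)² = (-1×0.0540)² = 0.00292;  (2·δu/u)² = (2×0.0710)² = 0.0202
δQ/Q = √(0.0509) = 0.226
Q = 53600, so δQ = 0.226 × 53600 = 12100.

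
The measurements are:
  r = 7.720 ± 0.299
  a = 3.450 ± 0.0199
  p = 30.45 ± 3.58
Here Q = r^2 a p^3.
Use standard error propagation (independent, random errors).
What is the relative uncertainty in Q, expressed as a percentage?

For a monomial Q ∝ r^2, a, p^3, fractional errors add in quadrature:
  (2·δr/r)² = (2×0.0387)² = 0.00600;  (1·δa/a)² = (1×0.00577)² = 3.33e-05;  (3·δp/p)² = (3×0.118)² = 0.124
δQ/Q = √(0.130) = 0.361

36.1%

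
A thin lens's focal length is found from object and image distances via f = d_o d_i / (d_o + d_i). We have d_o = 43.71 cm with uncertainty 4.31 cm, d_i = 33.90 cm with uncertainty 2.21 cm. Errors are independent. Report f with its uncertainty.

∂f/∂d_o = (d_i/(d_o+d_i))² = 0.191;  ∂f/∂d_i = (d_o/(d_o+d_i))² = 0.317
δf = √((∂f/∂d_o · δd_o)² + (∂f/∂d_i · δd_i)²) = √(0.676 + 0.491) = 1.08 cm
f = 19.09 cm.

19.09 ± 1.08 cm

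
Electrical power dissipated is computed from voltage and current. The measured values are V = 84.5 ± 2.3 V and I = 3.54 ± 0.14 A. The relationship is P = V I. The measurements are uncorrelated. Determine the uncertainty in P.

14.4 W

For a monomial P ∝ V, I, fractional errors add in quadrature:
  (1·δV/V)² = (1×0.0272)² = 0.000741;  (1·δI/I)² = (1×0.0395)² = 0.00156
δP/P = √(0.00230) = 0.0480
P = 299 W, so δP = 0.0480 × 299 = 14.4 W.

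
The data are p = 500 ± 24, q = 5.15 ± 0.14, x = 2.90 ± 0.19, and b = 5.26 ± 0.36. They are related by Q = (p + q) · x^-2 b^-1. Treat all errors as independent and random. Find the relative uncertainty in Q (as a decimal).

Let u = p + q = 505. δu = √(δp² + δq²) = √(576 + 0.0196) = 24.0, so δu/u = 0.0475.
Q is then a monomial in u, x, b:
δQ/Q = √((δu/u)² + (-2·δx/x)² + (-1·δb/b)²) = √(0.00226 + 0.0172 + 0.00468) = 0.155

0.155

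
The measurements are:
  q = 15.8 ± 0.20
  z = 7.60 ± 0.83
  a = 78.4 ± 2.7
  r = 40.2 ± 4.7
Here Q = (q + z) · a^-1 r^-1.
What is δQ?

0.000945

Let u = q + z = 23.4. δu = √(δq² + δz²) = √(0.0400 + 0.689) = 0.854, so δu/u = 0.0365.
Q is then a monomial in u, a, r:
δQ/Q = √((δu/u)² + (-1·δa/a)² + (-1·δr/r)²) = √(0.00133 + 0.00119 + 0.0137) = 0.127
Q = 0.00742, so δQ = 0.127 × 0.00742 = 0.000945.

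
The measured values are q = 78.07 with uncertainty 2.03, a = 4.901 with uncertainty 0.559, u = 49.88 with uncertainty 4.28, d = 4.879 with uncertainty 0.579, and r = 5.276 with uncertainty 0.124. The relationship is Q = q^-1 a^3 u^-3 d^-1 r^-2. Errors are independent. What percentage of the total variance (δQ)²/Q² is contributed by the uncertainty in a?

(δQ/Q)² = (-1·δq/q)² + (3·δa/a)² + (-3·δu/u)² + (-1·δd/d)² + (-2·δr/r)²
  q term: (-1×0.0260)² = 0.000676
  a term: (3×0.114)² = 0.117
  u term: (-3×0.0858)² = 0.0663
  d term: (-1×0.119)² = 0.0141
  r term: (-2×0.0235)² = 0.00221
Total = 0.200. Share from a = 0.117/0.200 = 0.584.

58.4%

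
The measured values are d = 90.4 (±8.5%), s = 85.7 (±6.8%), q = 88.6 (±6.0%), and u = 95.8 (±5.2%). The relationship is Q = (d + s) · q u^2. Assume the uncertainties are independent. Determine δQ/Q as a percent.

Let w = d + s = 176. δw = √(δd² + δs²) = √(59.0 + 34.0) = 9.64, so δw/w = 0.0548.
Q is then a monomial in w, q, u:
δQ/Q = √((δw/w)² + (1·δq/q)² + (2·δu/u)²) = √(0.00300 + 0.00360 + 0.0108) = 0.132

13.2%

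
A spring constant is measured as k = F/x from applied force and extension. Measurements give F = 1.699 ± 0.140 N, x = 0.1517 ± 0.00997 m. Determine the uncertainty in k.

1.18 N/m

Each factor contributes (exponent × relative error)² to (δk/k)²:
  (1·δF/F)² = (1×0.0824)² = 0.00679;  (-1·δx/x)² = (-1×0.0657)² = 0.00432
δk/k = √(0.0111) = 0.105
k = 11.20 N/m, so δk = 0.105 × 11.20 = 1.18 N/m.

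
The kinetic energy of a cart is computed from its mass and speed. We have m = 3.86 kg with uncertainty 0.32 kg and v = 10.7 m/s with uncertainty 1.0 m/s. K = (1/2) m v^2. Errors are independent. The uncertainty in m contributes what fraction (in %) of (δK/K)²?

(δK/K)² = (1·δm/m)² + (2·δv/v)²
  m term: (1×0.0829)² = 0.00687
  v term: (2×0.0935)² = 0.0349
Total = 0.0418. Share from m = 0.00687/0.0418 = 0.164.

16.4%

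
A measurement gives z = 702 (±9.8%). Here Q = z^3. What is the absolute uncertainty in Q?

1.02e+08

Q ∝ z^3, so δQ/Q = |3| · δz/z = 3 × 0.0980 = 0.294.
Q = 3.46e+08, so δQ = 0.294 × 3.46e+08 = 1.02e+08.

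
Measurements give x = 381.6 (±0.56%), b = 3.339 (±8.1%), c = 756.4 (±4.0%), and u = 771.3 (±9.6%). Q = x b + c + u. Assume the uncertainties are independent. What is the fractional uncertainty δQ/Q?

Let p = x·b = 1274. δp/p = √((1·δx/x)² + (1·δb/b)²) = √(3.14e-05 + 0.00656) = 0.0812, so δp = 103.
Q = p + c + u: δQ = √(δp² + δc² + δu²) = √(10700 + 915 + 5480) = 131
Q = 2802, so δQ/Q = 131/2802 = 0.0467.

0.0467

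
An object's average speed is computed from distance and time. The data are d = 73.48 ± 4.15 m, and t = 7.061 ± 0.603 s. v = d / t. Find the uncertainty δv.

1.07 m/s

Since v is a product/quotient, work with relative uncertainties:
  (1·δd/d)² = (1×0.0565)² = 0.00319;  (-1·δt/t)² = (-1×0.0854)² = 0.00729
δv/v = √(0.0105) = 0.102
v = 10.41 m/s, so δv = 0.102 × 10.41 = 1.07 m/s.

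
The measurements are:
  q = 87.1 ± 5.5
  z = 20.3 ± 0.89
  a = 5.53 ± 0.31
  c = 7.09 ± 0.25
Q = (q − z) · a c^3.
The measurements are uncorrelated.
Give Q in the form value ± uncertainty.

Let u = q − z = 66.8. δu = √(δq² + δz²) = √(30.2 + 0.792) = 5.57, so δu/u = 0.0834.
Q is then a monomial in u, a, c:
δQ/Q = √((δu/u)² + (1·δa/a)² + (3·δc/c)²) = √(0.00696 + 0.00314 + 0.0112) = 0.146
Q = 1.32e+05, so δQ = 0.146 × 1.32e+05 = 19200.

(1.32 ± 0.192) × 10^5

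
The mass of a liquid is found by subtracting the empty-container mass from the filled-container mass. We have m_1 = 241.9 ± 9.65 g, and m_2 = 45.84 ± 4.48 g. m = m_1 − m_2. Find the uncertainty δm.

Each term contributes (cᵢ δxᵢ)² to (δm)²:
  (δm_1)² = 93.1;  (δm_2)² = 20.1
δm = √(113) = 10.6 g

10.6 g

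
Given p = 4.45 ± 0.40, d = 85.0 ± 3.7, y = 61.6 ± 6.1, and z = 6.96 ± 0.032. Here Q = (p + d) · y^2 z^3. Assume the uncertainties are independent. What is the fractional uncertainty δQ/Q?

Let u = p + d = 89.5. δu = √(δp² + δd²) = √(0.160 + 13.7) = 3.72, so δu/u = 0.0416.
Q is then a monomial in u, y, z:
δQ/Q = √((δu/u)² + (2·δy/y)² + (3·δz/z)²) = √(0.00173 + 0.0392 + 0.000190) = 0.203

0.203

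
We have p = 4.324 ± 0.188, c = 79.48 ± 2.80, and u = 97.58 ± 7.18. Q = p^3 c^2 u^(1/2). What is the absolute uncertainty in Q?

Each factor contributes (exponent × relative error)² to (δQ/Q)²:
  (3·δp/p)² = (3×0.0435)² = 0.0170;  (2·δc/c)² = (2×0.0352)² = 0.00496;  (½·δu/u)² = (0.5×0.0736)² = 0.00135
δQ/Q = √(0.0233) = 0.153
Q = 5.045e+06, so δQ = 0.153 × 5.045e+06 = 7.71e+05.

7.71e+05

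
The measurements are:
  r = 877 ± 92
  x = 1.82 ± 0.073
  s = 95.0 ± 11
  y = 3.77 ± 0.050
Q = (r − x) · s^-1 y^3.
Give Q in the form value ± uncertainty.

494 ± 79.7

Let u = r − x = 875. δu = √(δr² + δx²) = √(8460 + 0.00533) = 92.0, so δu/u = 0.105.
Q is then a monomial in u, s, y:
δQ/Q = √((δu/u)² + (-1·δs/s)² + (3·δy/y)²) = √(0.0111 + 0.0134 + 0.00158) = 0.161
Q = 494, so δQ = 0.161 × 494 = 79.7.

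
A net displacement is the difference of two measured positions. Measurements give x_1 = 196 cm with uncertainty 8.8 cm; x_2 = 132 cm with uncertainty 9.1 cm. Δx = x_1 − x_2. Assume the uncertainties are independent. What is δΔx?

Absolute uncertainties add in quadrature for a linear combination:
  (δx_1)² = 77.4;  (δx_2)² = 82.8
δΔx = √(160) = 12.7 cm

12.7 cm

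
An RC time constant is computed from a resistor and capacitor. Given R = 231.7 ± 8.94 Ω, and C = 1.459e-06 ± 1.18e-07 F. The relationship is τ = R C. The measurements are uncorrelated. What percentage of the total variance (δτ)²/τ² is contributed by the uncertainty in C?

(δτ/τ)² = (1·δR/R)² + (1·δC/C)²
  R term: (1×0.0386)² = 0.00149
  C term: (1×0.0809)² = 0.00654
Total = 0.00803. Share from C = 0.00654/0.00803 = 0.815.

81.5%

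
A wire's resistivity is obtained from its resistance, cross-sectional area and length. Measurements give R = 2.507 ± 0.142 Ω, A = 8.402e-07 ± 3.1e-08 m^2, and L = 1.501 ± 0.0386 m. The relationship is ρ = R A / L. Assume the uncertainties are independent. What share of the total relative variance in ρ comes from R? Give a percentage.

61.3%

(δρ/ρ)² = (1·δR/R)² + (1·δA/A)² + (-1·δL/L)²
  R term: (1×0.0566)² = 0.00321
  A term: (1×0.0369)² = 0.00136
  L term: (-1×0.0257)² = 0.000661
Total = 0.00523. Share from R = 0.00321/0.00523 = 0.613.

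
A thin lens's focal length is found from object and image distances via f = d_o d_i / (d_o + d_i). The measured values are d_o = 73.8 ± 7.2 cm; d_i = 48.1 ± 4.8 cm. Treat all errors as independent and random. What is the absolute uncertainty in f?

∂f/∂d_o = (d_i/(d_o+d_i))² = 0.156;  ∂f/∂d_i = (d_o/(d_o+d_i))² = 0.367
δf = √((∂f/∂d_o · δd_o)² + (∂f/∂d_i · δd_i)²) = √(1.26 + 3.10) = 2.09 cm

2.09 cm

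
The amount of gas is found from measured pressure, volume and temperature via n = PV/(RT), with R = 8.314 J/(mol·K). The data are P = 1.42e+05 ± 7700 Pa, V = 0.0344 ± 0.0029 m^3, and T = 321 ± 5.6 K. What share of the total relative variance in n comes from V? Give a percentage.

68.7%

(δn/n)² = (1·δP/P)² + (1·δV/V)² + (-1·δT/T)²
  P term: (1×0.0542)² = 0.00294
  V term: (1×0.0843)² = 0.00711
  T term: (-1×0.0174)² = 0.000304
Total = 0.0104. Share from V = 0.00711/0.0104 = 0.687.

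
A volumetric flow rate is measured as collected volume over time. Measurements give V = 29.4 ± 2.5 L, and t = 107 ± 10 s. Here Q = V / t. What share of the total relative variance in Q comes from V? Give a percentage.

(δQ/Q)² = (1·δV/V)² + (-1·δt/t)²
  V term: (1×0.0850)² = 0.00723
  t term: (-1×0.0935)² = 0.00873
Total = 0.0160. Share from V = 0.00723/0.0160 = 0.453.

45.3%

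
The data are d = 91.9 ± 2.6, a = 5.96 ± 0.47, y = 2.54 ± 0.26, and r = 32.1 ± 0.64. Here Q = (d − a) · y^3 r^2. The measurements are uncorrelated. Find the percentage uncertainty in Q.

Let u = d − a = 85.9. δu = √(δd² + δa²) = √(6.76 + 0.221) = 2.64, so δu/u = 0.0307.
Q is then a monomial in u, y, r:
δQ/Q = √((δu/u)² + (3·δy/y)² + (2·δr/r)²) = √(0.000945 + 0.0943 + 0.00159) = 0.311

31.1%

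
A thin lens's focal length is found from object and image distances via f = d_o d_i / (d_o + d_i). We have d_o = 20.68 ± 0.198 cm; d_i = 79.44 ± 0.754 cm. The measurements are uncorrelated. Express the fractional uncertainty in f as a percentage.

∂f/∂d_o = (d_i/(d_o+d_i))² = 0.630;  ∂f/∂d_i = (d_o/(d_o+d_i))² = 0.0427
δf = √((∂f/∂d_o · δd_o)² + (∂f/∂d_i · δd_i)²) = √(0.0155 + 0.00103) = 0.129 cm
f = 16.41 cm, so δf/f = 0.129/16.41 = 0.00785.

0.785%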